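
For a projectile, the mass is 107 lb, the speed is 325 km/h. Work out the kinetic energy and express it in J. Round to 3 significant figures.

1.98×10^5 J

Directly: KE = ½mv².
m = 107 lb = 48.53 kg; v = 325 km/h = 90.28 m/s.
KE = 1.978×10^5 J  (the unit combination reduces to kg·m²/s² = J)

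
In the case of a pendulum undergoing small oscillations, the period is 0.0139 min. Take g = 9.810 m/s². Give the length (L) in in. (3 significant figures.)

Rearranging T = 2π√(L/g) for L: L = g·(T/2π)².
T = 0.0139 min = 0.8340 s; g = 9.810 m/s².
L = 0.1728 m
0.1728 m × (1 in / 0.02540 m) = 6.805 in

6.80 in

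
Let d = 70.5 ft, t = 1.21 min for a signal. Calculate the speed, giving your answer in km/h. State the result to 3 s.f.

Directly: v = d/t.
d = 70.5 ft = 21.49 m; t = 1.21 min = 72.60 s.
v = 0.2960 m/s
0.2960 m/s × (1 km/h / 0.2778 m/s) = 1.066 km/h

1.07 km/h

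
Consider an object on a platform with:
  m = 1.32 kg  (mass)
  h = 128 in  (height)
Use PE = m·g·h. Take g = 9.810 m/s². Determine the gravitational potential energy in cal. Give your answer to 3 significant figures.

Directly: PE = mgh.
m = 1.32 kg; h = 128 in = 3.251 m; g = 9.810 m/s².
PE = 42.10 J
42.10 J × (1 cal / 4.184 J) = 10.06 cal

10.1 cal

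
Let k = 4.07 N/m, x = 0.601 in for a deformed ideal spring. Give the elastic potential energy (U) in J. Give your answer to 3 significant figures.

4.74×10^-4 J

U is given directly by: U = ½kx².
k = 4.07 N/m; x = 0.601 in = 0.01527 m.
U = 4.742×10^-4 J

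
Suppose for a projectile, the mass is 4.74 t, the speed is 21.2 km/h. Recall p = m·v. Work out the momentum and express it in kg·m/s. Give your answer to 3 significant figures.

p is given directly by: p = mv.
m = 4.74 t = 4740 kg; v = 21.2 km/h = 5.889 m/s.
p = 27913 kg·m/s

27900 kg·m/s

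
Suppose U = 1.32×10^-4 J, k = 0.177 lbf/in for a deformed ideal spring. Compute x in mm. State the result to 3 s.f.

Rearranging U = ½k·x² for x: x = √(2U/k).
U = 1.32×10^-4 J; k = 0.177 lbf/in = 31.00 N/m.
x = 0.002918 m
0.002918 m × (1 mm / 0.001000 m) = 2.918 mm

2.92 mm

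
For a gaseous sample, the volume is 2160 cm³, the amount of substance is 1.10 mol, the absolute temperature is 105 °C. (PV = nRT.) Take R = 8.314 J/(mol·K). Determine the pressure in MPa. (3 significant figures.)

From the ideal-gas law: P = nRT/V.
V = 2160 cm³ = 0.002160 m³; n = 1.10 mol; T = 105 °C = 378.1 K; R = 8.314 J/(mol·K).
P = 1.601×10^6 Pa
1.601×10^6 Pa × (1 MPa / 1.000×10^6 Pa) = 1.601 MPa

1.60 MPa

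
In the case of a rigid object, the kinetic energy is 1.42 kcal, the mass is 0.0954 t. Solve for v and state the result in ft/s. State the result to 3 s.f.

36.6 ft/s

Rearranging: v = √(2·KE/m).
KE = 1.42 kcal = 5941 J; m = 0.0954 t = 95.40 kg.
v = 11.16 m/s
11.16 m/s × (1 ft/s / 0.3048 m/s) = 36.62 ft/s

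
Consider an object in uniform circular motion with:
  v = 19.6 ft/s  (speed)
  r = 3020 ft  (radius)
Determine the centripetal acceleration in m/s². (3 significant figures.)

Directly: a = v²/r.
v = 19.6 ft/s = 5.974 m/s; r = 3020 ft = 920.5 m.
a = 0.03877 m/s²

0.0388 m/s²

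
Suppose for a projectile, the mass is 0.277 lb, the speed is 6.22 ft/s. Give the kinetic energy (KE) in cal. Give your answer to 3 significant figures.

0.0540 cal

Directly: KE = ½mv².
m = 0.277 lb = 0.1256 kg; v = 6.22 ft/s = 1.896 m/s.
KE = 0.2258 J
0.2258 J × (1 cal / 4.184 J) = 0.05397 cal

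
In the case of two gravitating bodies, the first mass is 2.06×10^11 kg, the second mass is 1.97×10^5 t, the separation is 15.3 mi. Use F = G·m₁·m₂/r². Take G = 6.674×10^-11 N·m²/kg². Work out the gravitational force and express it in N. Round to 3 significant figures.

4.47 N

From Newton's law of gravitation: F = Gm₁m₂/r².
m₁ = 2.06×10^11 kg; m₂ = 1.97×10^5 t = 1.970×10^8 kg; r = 15.3 mi = 24623 m; G = 6.674×10^-11 N·m²/kg².
F = 4.467 N  (the unit combination reduces to kg·m/s² = N)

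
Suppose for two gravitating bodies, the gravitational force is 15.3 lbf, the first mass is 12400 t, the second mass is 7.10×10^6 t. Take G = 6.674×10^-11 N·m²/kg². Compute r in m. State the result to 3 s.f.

294 m

Solving F = G·m₁·m₂/r² for r: r = √(G·m₁m₂/F).
F = 15.3 lbf = 68.06 N; m₁ = 12400 t = 1.240×10^7 kg; m₂ = 7.10×10^6 t = 7.100×10^9 kg; G = 6.674×10^-11 N·m²/kg².
r = 293.8 m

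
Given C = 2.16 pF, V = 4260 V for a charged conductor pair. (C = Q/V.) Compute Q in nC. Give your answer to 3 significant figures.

9.20 nC

Solving C = Q/V for Q: Q = CV.
C = 2.16 pF = 2.160×10^-12 F; V = 4260 V.
Q = 9.202×10^-9 C
9.202×10^-9 C × (1 nC / 1.000×10^-9 C) = 9.202 nC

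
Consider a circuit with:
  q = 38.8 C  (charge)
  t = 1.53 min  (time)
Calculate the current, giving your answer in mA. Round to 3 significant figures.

423 mA

Solving q = I·t for I: I = q/t.
q = 38.8 C; t = 1.53 min = 91.80 s.
I = 0.4227 A
0.4227 A × (1 mA / 0.001000 A) = 422.7 mA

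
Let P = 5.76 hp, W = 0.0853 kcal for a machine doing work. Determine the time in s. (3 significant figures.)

Rearranging: t = W/P.
P = 5.76 hp = 4295 W; W = 0.0853 kcal = 356.9 J.
t = 0.08309 s

0.0831 s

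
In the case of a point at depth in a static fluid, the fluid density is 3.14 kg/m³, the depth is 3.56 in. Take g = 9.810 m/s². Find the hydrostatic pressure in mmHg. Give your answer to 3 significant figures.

P is given directly by: P = ρgh.
ρ = 3.14 kg/m³; h = 3.56 in = 0.09042 m; g = 9.810 m/s².
P = 2.785 Pa  (the unit combination reduces to kg/(m·s²) = Pa)
2.785 Pa × (1 mmHg / 133.3 Pa) = 0.02089 mmHg

0.0209 mmHg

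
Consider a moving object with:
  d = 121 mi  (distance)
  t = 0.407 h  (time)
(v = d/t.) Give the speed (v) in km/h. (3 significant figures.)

478 km/h

Directly: v = d/t.
d = 121 mi = 1.947×10^5 m; t = 0.407 h = 1465 s.
v = 132.9 m/s
132.9 m/s × (1 km/h / 0.2778 m/s) = 478.5 km/h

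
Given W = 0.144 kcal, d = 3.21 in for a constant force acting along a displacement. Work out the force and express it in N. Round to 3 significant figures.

7390 N

Rearranging: F = W/d.
W = 0.144 kcal = 602.5 J; d = 3.21 in = 0.08153 m.
F = 7390 N  (the unit combination reduces to kg·m/s² = N)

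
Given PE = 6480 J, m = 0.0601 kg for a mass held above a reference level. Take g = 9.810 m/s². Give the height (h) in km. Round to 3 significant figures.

Rearranging: h = PE/(m·g).
PE = 6480 J; m = 0.0601 kg; g = 9.810 m/s².
h = 10991 m
10991 m × (1 km / 1000 m) = 10.99 km

11.0 km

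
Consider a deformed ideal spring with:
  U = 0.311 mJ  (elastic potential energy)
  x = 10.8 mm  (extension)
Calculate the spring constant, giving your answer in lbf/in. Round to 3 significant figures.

0.0305 lbf/in

Solving U = ½k·x² for k: k = 2U/x².
U = 0.311 mJ = 3.110×10^-4 J; x = 10.8 mm = 0.01080 m.
k = 5.333 N/m
5.333 N/m × (1 lbf/in / 175.1 N/m) = 0.03045 lbf/in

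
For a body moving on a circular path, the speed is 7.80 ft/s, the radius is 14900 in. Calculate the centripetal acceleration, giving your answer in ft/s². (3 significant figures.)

a is given directly by: a = v²/r.
v = 7.80 ft/s = 2.377 m/s; r = 14900 in = 378.5 m.
a = 0.01493 m/s²
0.01493 m/s² × (1 ft/s² / 0.3048 m/s²) = 0.04900 ft/s²

0.0490 ft/s²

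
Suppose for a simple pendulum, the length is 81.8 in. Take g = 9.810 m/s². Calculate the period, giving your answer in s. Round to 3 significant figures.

2.89 s

Directly: T = 2π√(L/g).
L = 81.8 in = 2.078 m; g = 9.810 m/s².
T = 2.892 s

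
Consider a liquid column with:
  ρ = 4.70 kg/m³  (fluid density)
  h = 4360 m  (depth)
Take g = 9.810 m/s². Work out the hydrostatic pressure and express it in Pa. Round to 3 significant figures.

2.01×10^5 Pa

Directly: P = ρgh.
ρ = 4.70 kg/m³; h = 4360 m; g = 9.810 m/s².
P = 2.010×10^5 Pa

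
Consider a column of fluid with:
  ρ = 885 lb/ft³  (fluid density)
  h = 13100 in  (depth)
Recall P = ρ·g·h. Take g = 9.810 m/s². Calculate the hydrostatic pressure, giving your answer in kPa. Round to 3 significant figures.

46300 kPa

P is given directly by: P = ρgh.
ρ = 885 lb/ft³ = 14176 kg/m³; h = 13100 in = 332.7 m; g = 9.810 m/s².
P = 4.627×10^7 Pa  (the unit combination reduces to kg/(m·s²) = Pa)
4.627×10^7 Pa × (1 kPa / 1000 Pa) = 46274 kPa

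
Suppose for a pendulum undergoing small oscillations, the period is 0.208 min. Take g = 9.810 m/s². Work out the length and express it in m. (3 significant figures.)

38.7 m

Solving T = 2π√(L/g) for L: L = g·(T/2π)².
T = 0.208 min = 12.48 s; g = 9.810 m/s².
L = 38.70 m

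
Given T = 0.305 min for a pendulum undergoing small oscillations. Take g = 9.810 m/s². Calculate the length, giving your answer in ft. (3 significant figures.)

Rearranging T = 2π√(L/g) for L: L = g·(T/2π)².
T = 0.305 min = 18.30 s; g = 9.810 m/s².
L = 83.22 m
83.22 m × (1 ft / 0.3048 m) = 273.0 ft

273 ft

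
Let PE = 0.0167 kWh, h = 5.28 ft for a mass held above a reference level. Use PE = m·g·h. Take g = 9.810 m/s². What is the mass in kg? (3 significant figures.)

Rearranging PE = m·g·h for m: m = PE/(g·h).
PE = 0.0167 kWh = 60120 J; h = 5.28 ft = 1.609 m; g = 9.810 m/s².
m = 3808 kg

3810 kg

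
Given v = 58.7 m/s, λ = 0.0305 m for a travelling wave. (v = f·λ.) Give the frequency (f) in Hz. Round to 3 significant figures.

1920 Hz

Rearranging: f = v/λ.
v = 58.7 m/s; λ = 0.0305 m.
f = 1925 Hz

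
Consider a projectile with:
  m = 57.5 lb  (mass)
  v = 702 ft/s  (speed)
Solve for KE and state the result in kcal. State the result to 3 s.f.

KE is given directly by: KE = ½mv².
m = 57.5 lb = 26.08 kg; v = 702 ft/s = 214.0 m/s.
KE = 5.970×10^5 J  (the unit combination reduces to kg·m²/s² = J)
5.970×10^5 J × (1 kcal / 4184 J) = 142.7 kcal

143 kcal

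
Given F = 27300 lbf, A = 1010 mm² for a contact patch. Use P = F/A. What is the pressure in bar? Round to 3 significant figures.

P is given directly by: P = F/A.
F = 27300 lbf = 1.214×10^5 N; A = 1010 mm² = 0.001010 m².
P = 1.202×10^8 Pa
1.202×10^8 Pa × (1 bar / 1.000×10^5 Pa) = 1202 bar

1200 bar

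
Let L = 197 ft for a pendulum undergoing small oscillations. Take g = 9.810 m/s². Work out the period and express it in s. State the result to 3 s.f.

Directly: T = 2π√(L/g).
L = 197 ft = 60.05 m; g = 9.810 m/s².
T = 15.54 s

15.5 s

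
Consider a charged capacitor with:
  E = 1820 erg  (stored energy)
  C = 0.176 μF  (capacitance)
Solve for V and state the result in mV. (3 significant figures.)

45500 mV

Rearranging: V = √(2E/C).
E = 1820 erg = 1.820×10^-4 J; C = 0.176 μF = 1.760×10^-7 F.
V = 45.48 V  (the unit combination reduces to kg·m²/(A·s³) = V)
45.48 V × (1 mV / 0.001000 V) = 45477 mV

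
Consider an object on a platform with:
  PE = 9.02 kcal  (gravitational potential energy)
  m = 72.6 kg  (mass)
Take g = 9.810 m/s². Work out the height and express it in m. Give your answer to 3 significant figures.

53.0 m

Rearranging: h = PE/(m·g).
PE = 9.02 kcal = 37740 J; m = 72.6 kg; g = 9.810 m/s².
h = 52.99 m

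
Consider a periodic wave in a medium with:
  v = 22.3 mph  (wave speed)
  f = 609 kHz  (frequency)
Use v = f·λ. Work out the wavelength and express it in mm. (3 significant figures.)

Rearranging v = f·λ for λ: λ = v/f.
v = 22.3 mph = 9.969 m/s; f = 609 kHz = 6.090×10^5 Hz.
λ = 1.637×10^-5 m
1.637×10^-5 m × (1 mm / 0.001000 m) = 0.01637 mm

0.0164 mm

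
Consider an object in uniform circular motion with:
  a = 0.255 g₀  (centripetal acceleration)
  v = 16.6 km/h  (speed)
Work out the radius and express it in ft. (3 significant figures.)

27.9 ft

Solving a = v²/r for r: r = v²/a.
a = 0.255 g₀ = 2.501 m/s²; v = 16.6 km/h = 4.611 m/s.
r = 8.503 m
8.503 m × (1 ft / 0.3048 m) = 27.90 ft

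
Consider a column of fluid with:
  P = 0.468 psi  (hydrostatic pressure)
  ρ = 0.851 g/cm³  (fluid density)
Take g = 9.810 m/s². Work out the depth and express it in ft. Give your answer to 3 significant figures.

1.27 ft

Solving P = ρ·g·h for h: h = P/(ρ·g).
P = 0.468 psi = 3227 Pa; ρ = 0.851 g/cm³ = 851.0 kg/m³; g = 9.810 m/s².
h = 0.3865 m
0.3865 m × (1 ft / 0.3048 m) = 1.268 ft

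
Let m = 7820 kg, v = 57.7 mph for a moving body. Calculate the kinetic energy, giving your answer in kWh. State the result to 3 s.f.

0.723 kWh

Directly: KE = ½mv².
m = 7820 kg; v = 57.7 mph = 25.79 m/s.
KE = 2.601×10^6 J  (the unit combination reduces to kg·m²/s² = J)
2.601×10^6 J × (1 kWh / 3.600×10^6 J) = 0.7226 kWh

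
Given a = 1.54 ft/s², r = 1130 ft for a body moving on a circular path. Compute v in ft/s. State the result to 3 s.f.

41.7 ft/s

Solving a = v²/r for v: v = √(a·r).
a = 1.54 ft/s² = 0.4694 m/s²; r = 1130 ft = 344.4 m.
v = 12.71 m/s
12.71 m/s × (1 ft/s / 0.3048 m/s) = 41.72 ft/s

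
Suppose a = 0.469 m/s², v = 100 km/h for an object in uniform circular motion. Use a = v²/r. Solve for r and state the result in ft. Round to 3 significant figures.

Rearranging: r = v²/a.
a = 0.469 m/s²; v = 100 km/h = 27.78 m/s.
r = 1645 m
1645 m × (1 ft / 0.3048 m) = 5398 ft

5400 ft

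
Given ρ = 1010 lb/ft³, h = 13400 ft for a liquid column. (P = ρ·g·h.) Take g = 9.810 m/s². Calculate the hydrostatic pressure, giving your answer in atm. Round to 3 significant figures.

P is given directly by: P = ρgh.
ρ = 1010 lb/ft³ = 16179 kg/m³; h = 13400 ft = 4084 m; g = 9.810 m/s².
P = 6.482×10^8 Pa
6.482×10^8 Pa × (1 atm / 1.013×10^5 Pa) = 6398 atm

6400 atm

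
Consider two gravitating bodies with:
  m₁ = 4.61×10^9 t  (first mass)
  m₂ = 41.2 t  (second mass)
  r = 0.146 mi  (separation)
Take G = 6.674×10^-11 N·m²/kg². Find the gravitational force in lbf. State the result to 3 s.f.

F is given directly by: F = Gm₁m₂/r².
m₁ = 4.61×10^9 t = 4.610×10^12 kg; m₂ = 41.2 t = 41200 kg; r = 0.146 mi = 235.0 m; G = 6.674×10^-11 N·m²/kg².
F = 229.6 N
229.6 N × (1 lbf / 4.448 N) = 51.62 lbf

51.6 lbf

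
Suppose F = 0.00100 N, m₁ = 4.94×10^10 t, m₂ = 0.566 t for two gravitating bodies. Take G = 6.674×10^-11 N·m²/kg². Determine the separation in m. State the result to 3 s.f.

43200 m

From Newton's law of gravitation: r = √(G·m₁m₂/F).
F = 0.00100 N; m₁ = 4.94×10^10 t = 4.940×10^13 kg; m₂ = 0.566 t = 566.0 kg; G = 6.674×10^-11 N·m²/kg².
r = 43198 m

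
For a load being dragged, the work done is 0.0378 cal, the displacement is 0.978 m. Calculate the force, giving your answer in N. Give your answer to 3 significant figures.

0.162 N

Rearranging W = F·d for F: F = W/d.
W = 0.0378 cal = 0.1582 J; d = 0.978 m.
F = 0.1617 N  (the unit combination reduces to kg·m/s² = N)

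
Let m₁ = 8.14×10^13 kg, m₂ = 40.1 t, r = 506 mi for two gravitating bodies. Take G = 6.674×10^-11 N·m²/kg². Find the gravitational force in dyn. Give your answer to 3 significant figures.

From Newton's law of gravitation: F = Gm₁m₂/r².
m₁ = 8.14×10^13 kg; m₂ = 40.1 t = 40100 kg; r = 506 mi = 8.143×10^5 m; G = 6.674×10^-11 N·m²/kg².
F = 3.285×10^-4 N
3.285×10^-4 N × (1 dyn / 1.000×10^-5 N) = 32.85 dyn

32.9 dyn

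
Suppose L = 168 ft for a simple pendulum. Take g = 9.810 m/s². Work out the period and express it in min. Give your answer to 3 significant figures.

0.239 min

T is given directly by: T = 2π√(L/g).
L = 168 ft = 51.21 m; g = 9.810 m/s².
T = 14.36 s
14.36 s × (1 min / 60.00 s) = 0.2393 min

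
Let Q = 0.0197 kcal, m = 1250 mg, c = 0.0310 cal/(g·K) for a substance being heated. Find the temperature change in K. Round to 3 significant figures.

508 K

Rearranging: ΔT = Q/(m·c).
Q = 0.0197 kcal = 82.42 J; m = 1250 mg = 0.001250 kg; c = 0.0310 cal/(g·K) = 129.7 J/(kg·K).
ΔT = 508.4 K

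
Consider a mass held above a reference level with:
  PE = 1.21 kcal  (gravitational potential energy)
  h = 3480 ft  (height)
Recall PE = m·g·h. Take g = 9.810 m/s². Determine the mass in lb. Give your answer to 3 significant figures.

Rearranging: m = PE/(g·h).
PE = 1.21 kcal = 5063 J; h = 3480 ft = 1061 m; g = 9.810 m/s².
m = 0.4865 kg
0.4865 kg × (1 lb / 0.4536 kg) = 1.073 lb

1.07 lb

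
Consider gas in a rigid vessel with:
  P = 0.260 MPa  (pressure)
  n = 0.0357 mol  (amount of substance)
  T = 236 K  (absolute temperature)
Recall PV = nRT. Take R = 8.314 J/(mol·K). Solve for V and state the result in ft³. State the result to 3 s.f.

Rearranging PV = nRT for V: V = nRT/P.
P = 0.260 MPa = 2.600×10^5 Pa; n = 0.0357 mol; T = 236 K; R = 8.314 J/(mol·K).
V = 2.694×10^-4 m³
2.694×10^-4 m³ × (1 ft³ / 0.02832 m³) = 0.009514 ft³

0.00951 ft³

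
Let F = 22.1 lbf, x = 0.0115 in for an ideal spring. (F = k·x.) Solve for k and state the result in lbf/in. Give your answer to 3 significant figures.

1920 lbf/in

Rearranging: k = F/x.
F = 22.1 lbf = 98.31 N; x = 0.0115 in = 2.921×10^-4 m.
k = 3.365×10^5 N/m
3.365×10^5 N/m × (1 lbf/in / 175.1 N/m) = 1922 lbf/in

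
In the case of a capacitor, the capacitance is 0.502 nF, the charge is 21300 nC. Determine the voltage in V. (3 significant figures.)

Rearranging: V = Q/C.
C = 0.502 nF = 5.020×10^-10 F; Q = 21300 nC = 2.130×10^-5 C.
V = 42430 V  (the unit combination reduces to kg·m²/(A·s³) = V)

42400 V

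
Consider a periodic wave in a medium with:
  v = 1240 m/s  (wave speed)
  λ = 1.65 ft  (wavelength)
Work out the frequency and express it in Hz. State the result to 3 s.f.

2470 Hz

Solving v = f·λ for f: f = v/λ.
v = 1240 m/s; λ = 1.65 ft = 0.5029 m.
f = 2466 Hz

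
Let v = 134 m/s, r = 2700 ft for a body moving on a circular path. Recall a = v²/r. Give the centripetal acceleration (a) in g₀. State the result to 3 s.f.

Directly: a = v²/r.
v = 134 m/s; r = 2700 ft = 823.0 m.
a = 21.82 m/s²
21.82 m/s² × (1 g₀ / 9.807 m/s²) = 2.225 g₀

2.22 g₀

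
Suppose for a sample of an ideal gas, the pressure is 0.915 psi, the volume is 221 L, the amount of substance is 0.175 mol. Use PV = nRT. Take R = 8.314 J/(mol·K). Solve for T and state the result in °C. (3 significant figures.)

685 °C

From the ideal-gas law: T = PV/(nR).
P = 0.915 psi = 6309 Pa; V = 221 L = 0.2210 m³; n = 0.175 mol; R = 8.314 J/(mol·K).
T = 958.3 K
958.3 K − 273.15 = 685.1 °C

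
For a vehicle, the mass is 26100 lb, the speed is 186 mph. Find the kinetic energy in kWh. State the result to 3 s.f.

11.4 kWh

KE is given directly by: KE = ½mv².
m = 26100 lb = 11839 kg; v = 186 mph = 83.15 m/s.
KE = 4.093×10^7 J
4.093×10^7 J × (1 kWh / 3.600×10^6 J) = 11.37 kWh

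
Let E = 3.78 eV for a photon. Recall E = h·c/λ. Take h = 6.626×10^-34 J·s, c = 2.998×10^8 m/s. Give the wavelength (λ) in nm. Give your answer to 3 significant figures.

Rearranging E = h·c/λ for λ: λ = hc/E.
E = 3.78 eV = 6.056×10^-19 J; h = 6.626×10^-34 J·s; c = 2.998×10^8 m/s.
λ = 3.280×10^-7 m
3.280×10^-7 m × (1 nm / 1.000×10^-9 m) = 328.0 nm

328 nm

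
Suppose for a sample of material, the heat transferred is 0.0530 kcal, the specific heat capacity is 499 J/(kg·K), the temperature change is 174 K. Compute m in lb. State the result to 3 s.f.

0.00563 lb

Rearranging: m = Q/(c·ΔT).
Q = 0.0530 kcal = 221.8 J; c = 499 J/(kg·K); ΔT = 174 K.
m = 0.002554 kg
0.002554 kg × (1 lb / 0.4536 kg) = 0.005631 lb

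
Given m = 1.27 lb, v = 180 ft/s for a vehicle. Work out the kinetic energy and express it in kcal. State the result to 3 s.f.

KE is given directly by: KE = ½mv².
m = 1.27 lb = 0.5761 kg; v = 180 ft/s = 54.86 m/s.
KE = 867.0 J  (the unit combination reduces to kg·m²/s² = J)
867.0 J × (1 kcal / 4184 J) = 0.2072 kcal

0.207 kcal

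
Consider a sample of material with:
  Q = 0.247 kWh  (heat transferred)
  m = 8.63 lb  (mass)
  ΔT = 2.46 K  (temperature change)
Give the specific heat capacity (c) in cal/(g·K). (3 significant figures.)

Rearranging Q = m·c·ΔT for c: c = Q/(m·ΔT).
Q = 0.247 kWh = 8.892×10^5 J; m = 8.63 lb = 3.915 kg; ΔT = 2.46 K.
c = 92340 J/(kg·K)
92340 J/(kg·K) × (1 cal/(g·K) / 4184 J/(kg·K)) = 22.07 cal/(g·K)

22.1 cal/(g·K)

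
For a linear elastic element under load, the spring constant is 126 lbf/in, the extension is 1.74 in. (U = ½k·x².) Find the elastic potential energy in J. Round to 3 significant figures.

U is given directly by: U = ½kx².
k = 126 lbf/in = 22066 N/m; x = 1.74 in = 0.04420 m.
U = 21.55 J

21.6 J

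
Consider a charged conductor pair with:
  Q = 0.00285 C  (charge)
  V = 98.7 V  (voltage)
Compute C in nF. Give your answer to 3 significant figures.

28900 nF

C is given directly by: C = Q/V.
Q = 0.00285 C; V = 98.7 V.
C = 2.888×10^-5 F
2.888×10^-5 F × (1 nF / 1.000×10^-9 F) = 28875 nF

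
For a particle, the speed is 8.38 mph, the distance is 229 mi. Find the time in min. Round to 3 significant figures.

1640 min

Solving v = d/t for t: t = d/v.
v = 8.38 mph = 3.746 m/s; d = 229 mi = 3.685×10^5 m.
t = 98377 s
98377 s × (1 min / 60.00 s) = 1640 min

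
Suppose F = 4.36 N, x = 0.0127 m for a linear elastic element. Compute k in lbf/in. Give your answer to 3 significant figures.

From Hooke's law: k = F/x.
F = 4.36 N; x = 0.0127 m.
k = 343.3 N/m
343.3 N/m × (1 lbf/in / 175.1 N/m) = 1.960 lbf/in

1.96 lbf/in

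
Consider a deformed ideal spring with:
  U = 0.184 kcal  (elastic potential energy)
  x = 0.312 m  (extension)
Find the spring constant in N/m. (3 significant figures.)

15800 N/m

Rearranging U = ½k·x² for k: k = 2U/x².
U = 0.184 kcal = 769.9 J; x = 0.312 m.
k = 15817 N/m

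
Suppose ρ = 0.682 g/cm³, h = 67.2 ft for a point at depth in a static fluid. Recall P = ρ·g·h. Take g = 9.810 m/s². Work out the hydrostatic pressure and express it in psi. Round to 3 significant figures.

P is given directly by: P = ρgh.
ρ = 0.682 g/cm³ = 682.0 kg/m³; h = 67.2 ft = 20.48 m; g = 9.810 m/s².
P = 1.370×10^5 Pa
1.370×10^5 Pa × (1 psi / 6895 Pa) = 19.88 psi

19.9 psi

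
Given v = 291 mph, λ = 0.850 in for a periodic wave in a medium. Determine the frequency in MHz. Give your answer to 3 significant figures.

Rearranging v = f·λ for f: f = v/λ.
v = 291 mph = 130.1 m/s; λ = 0.850 in = 0.02159 m.
f = 6025 Hz
6025 Hz × (1 MHz / 1.000×10^6 Hz) = 0.006025 MHz

0.00603 MHz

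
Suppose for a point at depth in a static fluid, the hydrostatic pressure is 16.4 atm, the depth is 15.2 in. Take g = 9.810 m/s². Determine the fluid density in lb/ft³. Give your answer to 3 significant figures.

27400 lb/ft³

Rearranging: ρ = P/(g·h).
P = 16.4 atm = 1.662×10^6 Pa; h = 15.2 in = 0.3861 m; g = 9.810 m/s².
ρ = 4.387×10^5 kg/m³
4.387×10^5 kg/m³ × (1 lb/ft³ / 16.02 kg/m³) = 27390 lb/ft³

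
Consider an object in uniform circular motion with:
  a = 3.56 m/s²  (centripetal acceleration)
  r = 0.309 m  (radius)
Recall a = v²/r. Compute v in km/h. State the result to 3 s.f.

Solving a = v²/r for v: v = √(a·r).
a = 3.56 m/s²; r = 0.309 m.
v = 1.049 m/s
1.049 m/s × (1 km/h / 0.2778 m/s) = 3.776 km/h

3.78 km/h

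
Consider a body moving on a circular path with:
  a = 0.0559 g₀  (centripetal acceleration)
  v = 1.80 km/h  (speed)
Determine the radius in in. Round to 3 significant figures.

18.0 in

Rearranging a = v²/r for r: r = v²/a.
a = 0.0559 g₀ = 0.5482 m/s²; v = 1.80 km/h = 0.5000 m/s.
r = 0.4560 m
0.4560 m × (1 in / 0.02540 m) = 17.95 in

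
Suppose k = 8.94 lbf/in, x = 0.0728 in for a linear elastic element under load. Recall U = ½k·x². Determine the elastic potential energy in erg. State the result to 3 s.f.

Directly: U = ½kx².
k = 8.94 lbf/in = 1566 N/m; x = 0.0728 in = 0.001849 m.
U = 0.002677 J
0.002677 J × (1 erg / 1.000×10^-7 J) = 26766 erg

26800 erg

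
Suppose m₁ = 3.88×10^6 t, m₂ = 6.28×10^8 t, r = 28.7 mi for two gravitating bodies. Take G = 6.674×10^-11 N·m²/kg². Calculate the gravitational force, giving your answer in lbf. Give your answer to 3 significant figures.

F is given directly by: F = Gm₁m₂/r².
m₁ = 3.88×10^6 t = 3.880×10^9 kg; m₂ = 6.28×10^8 t = 6.280×10^11 kg; r = 28.7 mi = 46188 m; G = 6.674×10^-11 N·m²/kg².
F = 76.23 N
76.23 N × (1 lbf / 4.448 N) = 17.14 lbf

17.1 lbf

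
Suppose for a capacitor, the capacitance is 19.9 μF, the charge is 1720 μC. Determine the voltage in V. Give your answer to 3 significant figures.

Solving C = Q/V for V: V = Q/C.
C = 19.9 μF = 1.990×10^-5 F; Q = 1720 μC = 0.001720 C.
V = 86.43 V

86.4 V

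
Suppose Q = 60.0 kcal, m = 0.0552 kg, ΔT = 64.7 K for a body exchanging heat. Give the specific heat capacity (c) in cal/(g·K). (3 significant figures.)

Rearranging Q = m·c·ΔT for c: c = Q/(m·ΔT).
Q = 60.0 kcal = 2.510×10^5 J; m = 0.0552 kg; ΔT = 64.7 K.
c = 70291 J/(kg·K)
70291 J/(kg·K) × (1 cal/(g·K) / 4184 J/(kg·K)) = 16.80 cal/(g·K)

16.8 cal/(g·K)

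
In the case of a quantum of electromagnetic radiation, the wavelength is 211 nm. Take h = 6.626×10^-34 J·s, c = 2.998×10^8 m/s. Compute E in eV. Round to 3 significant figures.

Directly: E = hc/λ.
λ = 211 nm = 2.110×10^-7 m; h = 6.626×10^-34 J·s; c = 2.998×10^8 m/s.
E = 9.415×10^-19 J  (the unit combination reduces to kg·m²/s² = J)
9.415×10^-19 J × (1 eV / 1.602×10^-19 J) = 5.876 eV

5.88 eV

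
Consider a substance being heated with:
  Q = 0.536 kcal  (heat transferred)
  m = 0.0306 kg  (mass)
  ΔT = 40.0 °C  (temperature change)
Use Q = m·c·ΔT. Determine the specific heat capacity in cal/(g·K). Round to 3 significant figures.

0.438 cal/(g·K)

Rearranging Q = m·c·ΔT for c: c = Q/(m·ΔT).
Q = 0.536 kcal = 2243 J; m = 0.0306 kg; ΔT = 40.0 °C = 40.00 K.
c = 1832 J/(kg·K)
1832 J/(kg·K) × (1 cal/(g·K) / 4184 J/(kg·K)) = 0.4379 cal/(g·K)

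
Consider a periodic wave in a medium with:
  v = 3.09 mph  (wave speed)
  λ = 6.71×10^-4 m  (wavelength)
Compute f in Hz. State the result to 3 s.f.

Rearranging v = f·λ for f: f = v/λ.
v = 3.09 mph = 1.381 m/s; λ = 6.71×10^-4 m.
f = 2059 Hz

2060 Hz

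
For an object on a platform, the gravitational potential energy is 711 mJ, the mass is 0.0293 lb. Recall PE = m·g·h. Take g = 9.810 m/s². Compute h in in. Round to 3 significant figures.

Solving PE = m·g·h for h: h = PE/(m·g).
PE = 711 mJ = 0.7110 J; m = 0.0293 lb = 0.01329 kg; g = 9.810 m/s².
h = 5.453 m
5.453 m × (1 in / 0.02540 m) = 214.7 in

215 in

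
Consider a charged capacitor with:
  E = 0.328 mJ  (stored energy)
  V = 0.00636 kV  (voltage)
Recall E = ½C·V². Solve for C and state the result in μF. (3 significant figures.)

Solving E = ½C·V² for C: C = 2E/V².
E = 0.328 mJ = 3.280×10^-4 J; V = 0.00636 kV = 6.360 V.
C = 1.622×10^-5 F
1.622×10^-5 F × (1 μF / 1.000×10^-6 F) = 16.22 μF

16.2 μF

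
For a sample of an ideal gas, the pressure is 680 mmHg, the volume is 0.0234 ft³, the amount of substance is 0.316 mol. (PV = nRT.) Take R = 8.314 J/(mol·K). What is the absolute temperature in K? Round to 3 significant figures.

Solving PV = nRT for T: T = PV/(nR).
P = 680 mmHg = 90659 Pa; V = 0.0234 ft³ = 6.626×10^-4 m³; n = 0.316 mol; R = 8.314 J/(mol·K).
T = 22.87 K

22.9 K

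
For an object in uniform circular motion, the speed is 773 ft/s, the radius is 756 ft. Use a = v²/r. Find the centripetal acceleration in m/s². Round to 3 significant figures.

241 m/s²

a is given directly by: a = v²/r.
v = 773 ft/s = 235.6 m/s; r = 756 ft = 230.4 m.
a = 240.9 m/s²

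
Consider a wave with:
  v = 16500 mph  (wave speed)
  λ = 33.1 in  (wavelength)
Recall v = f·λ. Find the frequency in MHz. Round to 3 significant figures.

0.00877 MHz

Solving v = f·λ for f: f = v/λ.
v = 16500 mph = 7376 m/s; λ = 33.1 in = 0.8407 m.
f = 8773 Hz
8773 Hz × (1 MHz / 1.000×10^6 Hz) = 0.008773 MHz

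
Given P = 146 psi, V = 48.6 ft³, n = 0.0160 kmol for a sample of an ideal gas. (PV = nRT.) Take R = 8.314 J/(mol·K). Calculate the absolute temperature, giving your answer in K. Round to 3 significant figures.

From the ideal-gas law: T = PV/(nR).
P = 146 psi = 1.007×10^6 Pa; V = 48.6 ft³ = 1.376 m³; n = 0.0160 kmol = 16.00 mol; R = 8.314 J/(mol·K).
T = 10414 K

10400 K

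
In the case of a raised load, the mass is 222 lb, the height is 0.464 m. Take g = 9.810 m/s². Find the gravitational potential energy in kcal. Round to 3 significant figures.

0.110 kcal

PE is given directly by: PE = mgh.
m = 222 lb = 100.7 kg; h = 0.464 m; g = 9.810 m/s².
PE = 458.4 J
458.4 J × (1 kcal / 4184 J) = 0.1096 kcal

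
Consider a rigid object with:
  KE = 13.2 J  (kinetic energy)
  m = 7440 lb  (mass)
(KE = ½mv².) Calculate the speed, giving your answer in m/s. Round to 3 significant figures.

0.0884 m/s

Rearranging: v = √(2·KE/m).
KE = 13.2 J; m = 7440 lb = 3375 kg.
v = 0.08845 m/s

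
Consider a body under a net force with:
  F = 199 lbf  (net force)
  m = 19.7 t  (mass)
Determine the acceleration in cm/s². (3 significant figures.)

Rearranging: a = F/m.
F = 199 lbf = 885.2 N; m = 19.7 t = 19700 kg.
a = 0.04493 m/s²
0.04493 m/s² × (1 cm/s² / 0.01000 m/s²) = 4.493 cm/s²

4.49 cm/s²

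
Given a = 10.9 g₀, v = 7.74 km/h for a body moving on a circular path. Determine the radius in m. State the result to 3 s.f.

0.0432 m

Rearranging: r = v²/a.
a = 10.9 g₀ = 106.9 m/s²; v = 7.74 km/h = 2.150 m/s.
r = 0.04324 m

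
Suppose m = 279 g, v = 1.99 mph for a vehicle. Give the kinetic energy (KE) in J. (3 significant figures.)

0.110 J

KE is given directly by: KE = ½mv².
m = 279 g = 0.2790 kg; v = 1.99 mph = 0.8896 m/s.
KE = 0.1104 J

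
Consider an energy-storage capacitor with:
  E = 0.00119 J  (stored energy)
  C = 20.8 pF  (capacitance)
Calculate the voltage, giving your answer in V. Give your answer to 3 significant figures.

10700 V

Solving E = ½C·V² for V: V = √(2E/C).
E = 0.00119 J; C = 20.8 pF = 2.080×10^-11 F.
V = 10697 V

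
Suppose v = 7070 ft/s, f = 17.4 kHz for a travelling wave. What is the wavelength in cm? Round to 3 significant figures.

12.4 cm

Rearranging v = f·λ for λ: λ = v/f.
v = 7070 ft/s = 2155 m/s; f = 17.4 kHz = 17400 Hz.
λ = 0.1238 m
0.1238 m × (1 cm / 0.01000 m) = 12.38 cm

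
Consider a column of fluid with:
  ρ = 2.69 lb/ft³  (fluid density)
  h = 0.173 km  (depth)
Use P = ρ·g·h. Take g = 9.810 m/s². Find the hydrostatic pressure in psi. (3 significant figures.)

P is given directly by: P = ρgh.
ρ = 2.69 lb/ft³ = 43.09 kg/m³; h = 0.173 km = 173.0 m; g = 9.810 m/s².
P = 73129 Pa
73129 Pa × (1 psi / 6895 Pa) = 10.61 psi

10.6 psi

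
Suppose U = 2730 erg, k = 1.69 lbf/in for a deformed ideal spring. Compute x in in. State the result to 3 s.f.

0.0535 in

Solving U = ½k·x² for x: x = √(2U/k).
U = 2730 erg = 2.730×10^-4 J; k = 1.69 lbf/in = 296.0 N/m.
x = 0.001358 m
0.001358 m × (1 in / 0.02540 m) = 0.05347 in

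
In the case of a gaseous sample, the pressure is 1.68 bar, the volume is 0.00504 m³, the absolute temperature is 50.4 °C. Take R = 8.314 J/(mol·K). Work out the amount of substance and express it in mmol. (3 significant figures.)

Rearranging PV = nRT for n: n = PV/(RT).
P = 1.68 bar = 1.680×10^5 Pa; V = 0.00504 m³; T = 50.4 °C = 323.5 K; R = 8.314 J/(mol·K).
n = 0.3148 mol
0.3148 mol × (1 mmol / 0.001000 mol) = 314.8 mmol

315 mmol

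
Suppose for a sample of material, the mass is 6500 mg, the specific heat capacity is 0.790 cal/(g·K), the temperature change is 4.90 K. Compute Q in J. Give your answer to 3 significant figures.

105 J

Directly: Q = mcΔT.
m = 6500 mg = 0.006500 kg; c = 0.790 cal/(g·K) = 3305 J/(kg·K); ΔT = 4.90 K.
Q = 105.3 J  (the unit combination reduces to kg·m²/s² = J)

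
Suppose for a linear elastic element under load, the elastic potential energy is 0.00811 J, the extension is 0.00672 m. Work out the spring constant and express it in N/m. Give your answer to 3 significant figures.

359 N/m

Rearranging U = ½k·x² for k: k = 2U/x².
U = 0.00811 J; x = 0.00672 m.
k = 359.2 N/m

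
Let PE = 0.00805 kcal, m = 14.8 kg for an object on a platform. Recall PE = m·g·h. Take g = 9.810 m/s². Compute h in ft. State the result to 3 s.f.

0.761 ft

Rearranging: h = PE/(m·g).
PE = 0.00805 kcal = 33.68 J; m = 14.8 kg; g = 9.810 m/s².
h = 0.2320 m
0.2320 m × (1 ft / 0.3048 m) = 0.7611 ft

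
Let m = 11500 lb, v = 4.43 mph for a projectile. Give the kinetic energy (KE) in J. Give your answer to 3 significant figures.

10200 J

Directly: KE = ½mv².
m = 11500 lb = 5216 kg; v = 4.43 mph = 1.980 m/s.
KE = 10229 J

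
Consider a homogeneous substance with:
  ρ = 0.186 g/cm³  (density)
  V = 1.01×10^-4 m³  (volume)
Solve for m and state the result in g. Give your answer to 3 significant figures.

Rearranging: m = ρV.
ρ = 0.186 g/cm³ = 186.0 kg/m³; V = 1.01×10^-4 m³.
m = 0.01879 kg
0.01879 kg × (1 g / 0.001000 kg) = 18.79 g

18.8 g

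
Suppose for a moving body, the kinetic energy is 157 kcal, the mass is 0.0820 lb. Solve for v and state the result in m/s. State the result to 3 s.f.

Rearranging: v = √(2·KE/m).
KE = 157 kcal = 6.569×10^5 J; m = 0.0820 lb = 0.03719 kg.
v = 5943 m/s

5940 m/s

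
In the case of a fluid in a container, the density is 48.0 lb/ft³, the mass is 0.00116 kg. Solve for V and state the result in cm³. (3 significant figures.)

1.51 cm³

Rearranging: V = m/ρ.
ρ = 48.0 lb/ft³ = 768.9 kg/m³; m = 0.00116 kg.
V = 1.509×10^-6 m³
1.509×10^-6 m³ × (1 cm³ / 1.000×10^-6 m³) = 1.509 cm³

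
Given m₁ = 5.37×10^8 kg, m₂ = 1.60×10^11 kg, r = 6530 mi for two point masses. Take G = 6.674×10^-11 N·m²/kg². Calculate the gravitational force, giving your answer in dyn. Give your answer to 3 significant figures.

5.19 dyn

From Newton's law of gravitation: F = Gm₁m₂/r².
m₁ = 5.37×10^8 kg; m₂ = 1.60×10^11 kg; r = 6530 mi = 1.051×10^7 m; G = 6.674×10^-11 N·m²/kg².
F = 5.192×10^-5 N  (the unit combination reduces to kg·m/s² = N)
5.192×10^-5 N × (1 dyn / 1.000×10^-5 N) = 5.192 dyn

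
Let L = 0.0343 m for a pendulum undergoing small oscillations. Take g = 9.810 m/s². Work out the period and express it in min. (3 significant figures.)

Directly: T = 2π√(L/g).
L = 0.0343 m; g = 9.810 m/s².
T = 0.3715 s
0.3715 s × (1 min / 60.00 s) = 0.006192 min

0.00619 min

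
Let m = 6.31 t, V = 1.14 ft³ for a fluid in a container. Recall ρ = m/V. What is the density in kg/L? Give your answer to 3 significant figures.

ρ is given directly by: ρ = m/V.
m = 6.31 t = 6310 kg; V = 1.14 ft³ = 0.03228 m³.
ρ = 1.955×10^5 kg/m³
1.955×10^5 kg/m³ × (1 kg/L / 1000 kg/m³) = 195.5 kg/L

195 kg/L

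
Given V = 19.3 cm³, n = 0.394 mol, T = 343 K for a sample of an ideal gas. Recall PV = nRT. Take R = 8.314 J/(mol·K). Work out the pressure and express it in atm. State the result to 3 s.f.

From the ideal-gas law: P = nRT/V.
V = 19.3 cm³ = 1.930×10^-5 m³; n = 0.394 mol; T = 343 K; R = 8.314 J/(mol·K).
P = 5.822×10^7 Pa  (the unit combination reduces to kg/(m·s²) = Pa)
5.822×10^7 Pa × (1 atm / 1.013×10^5 Pa) = 574.5 atm

575 atm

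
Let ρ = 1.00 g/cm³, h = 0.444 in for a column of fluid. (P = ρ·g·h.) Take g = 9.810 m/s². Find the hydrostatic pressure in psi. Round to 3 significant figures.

0.0160 psi

Directly: P = ρgh.
ρ = 1.00 g/cm³ = 1000 kg/m³; h = 0.444 in = 0.01128 m; g = 9.810 m/s².
P = 110.6 Pa  (the unit combination reduces to kg/(m·s²) = Pa)
110.6 Pa × (1 psi / 6895 Pa) = 0.01605 psi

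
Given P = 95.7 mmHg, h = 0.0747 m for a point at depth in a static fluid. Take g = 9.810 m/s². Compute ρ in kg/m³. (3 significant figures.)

Solving P = ρ·g·h for ρ: ρ = P/(g·h).
P = 95.7 mmHg = 12759 Pa; h = 0.0747 m; g = 9.810 m/s².
ρ = 17411 kg/m³

17400 kg/m³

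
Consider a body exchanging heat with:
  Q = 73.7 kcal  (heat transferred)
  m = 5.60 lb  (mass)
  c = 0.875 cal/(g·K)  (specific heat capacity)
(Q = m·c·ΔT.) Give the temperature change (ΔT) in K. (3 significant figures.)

33.2 K

Rearranging Q = m·c·ΔT for ΔT: ΔT = Q/(m·c).
Q = 73.7 kcal = 3.084×10^5 J; m = 5.60 lb = 2.540 kg; c = 0.875 cal/(g·K) = 3661 J/(kg·K).
ΔT = 33.16 K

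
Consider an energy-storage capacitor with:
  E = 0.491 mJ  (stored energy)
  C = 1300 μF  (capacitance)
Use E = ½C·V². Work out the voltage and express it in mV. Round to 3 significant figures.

869 mV

Rearranging E = ½C·V² for V: V = √(2E/C).
E = 0.491 mJ = 4.910×10^-4 J; C = 1300 μF = 0.001300 F.
V = 0.8691 V
0.8691 V × (1 mV / 0.001000 V) = 869.1 mV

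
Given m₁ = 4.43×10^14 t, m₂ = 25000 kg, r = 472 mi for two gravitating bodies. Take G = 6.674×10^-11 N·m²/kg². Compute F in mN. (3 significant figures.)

1280 mN

Directly: F = Gm₁m₂/r².
m₁ = 4.43×10^14 t = 4.430×10^17 kg; m₂ = 25000 kg; r = 472 mi = 7.596×10^5 m; G = 6.674×10^-11 N·m²/kg².
F = 1.281 N  (the unit combination reduces to kg·m/s² = N)
1.281 N × (1 mN / 0.001000 N) = 1281 mN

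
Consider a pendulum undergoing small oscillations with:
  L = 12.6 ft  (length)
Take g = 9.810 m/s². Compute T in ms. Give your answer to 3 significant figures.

3930 ms

Directly: T = 2π√(L/g).
L = 12.6 ft = 3.840 m; g = 9.810 m/s².
T = 3.931 s
3.931 s × (1 ms / 0.001000 s) = 3931 ms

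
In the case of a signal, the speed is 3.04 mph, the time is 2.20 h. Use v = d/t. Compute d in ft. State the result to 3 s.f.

35300 ft

Rearranging v = d/t for d: d = v·t.
v = 3.04 mph = 1.359 m/s; t = 2.20 h = 7920 s.
d = 10763 m
10763 m × (1 ft / 0.3048 m) = 35313 ft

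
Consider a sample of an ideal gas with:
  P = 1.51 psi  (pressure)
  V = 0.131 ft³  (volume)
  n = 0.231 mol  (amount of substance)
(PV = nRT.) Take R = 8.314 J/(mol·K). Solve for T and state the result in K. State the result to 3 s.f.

20.1 K

Rearranging: T = PV/(nR).
P = 1.51 psi = 10411 Pa; V = 0.131 ft³ = 0.003710 m³; n = 0.231 mol; R = 8.314 J/(mol·K).
T = 20.11 K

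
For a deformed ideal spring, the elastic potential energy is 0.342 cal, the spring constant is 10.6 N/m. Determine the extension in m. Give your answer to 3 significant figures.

Rearranging U = ½k·x² for x: x = √(2U/k).
U = 0.342 cal = 1.431 J; k = 10.6 N/m.
x = 0.5196 m

0.520 m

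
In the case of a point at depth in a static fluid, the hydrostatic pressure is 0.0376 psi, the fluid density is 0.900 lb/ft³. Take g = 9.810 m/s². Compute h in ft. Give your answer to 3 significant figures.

Solving P = ρ·g·h for h: h = P/(ρ·g).
P = 0.0376 psi = 259.2 Pa; ρ = 0.900 lb/ft³ = 14.42 kg/m³; g = 9.810 m/s².
h = 1.833 m
1.833 m × (1 ft / 0.3048 m) = 6.014 ft

6.01 ft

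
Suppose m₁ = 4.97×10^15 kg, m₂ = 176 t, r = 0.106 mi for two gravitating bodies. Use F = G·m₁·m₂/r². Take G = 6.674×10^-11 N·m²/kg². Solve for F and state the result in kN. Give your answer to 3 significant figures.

F is given directly by: F = Gm₁m₂/r².
m₁ = 4.97×10^15 kg; m₂ = 176 t = 1.760×10^5 kg; r = 0.106 mi = 170.6 m; G = 6.674×10^-11 N·m²/kg².
F = 2.006×10^6 N
2.006×10^6 N × (1 kN / 1000 N) = 2006 kN

2010 kN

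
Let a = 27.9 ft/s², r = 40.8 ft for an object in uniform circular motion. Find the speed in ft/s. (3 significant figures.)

Rearranging a = v²/r for v: v = √(a·r).
a = 27.9 ft/s² = 8.504 m/s²; r = 40.8 ft = 12.44 m.
v = 10.28 m/s
10.28 m/s × (1 ft/s / 0.3048 m/s) = 33.74 ft/s

33.7 ft/s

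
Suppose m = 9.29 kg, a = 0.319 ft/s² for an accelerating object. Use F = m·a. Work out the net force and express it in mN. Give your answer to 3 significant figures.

From Newton's second law: F = m·a.
m = 9.29 kg; a = 0.319 ft/s² = 0.09723 m/s².
F = 0.9033 N
0.9033 N × (1 mN / 0.001000 N) = 903.3 mN

903 mN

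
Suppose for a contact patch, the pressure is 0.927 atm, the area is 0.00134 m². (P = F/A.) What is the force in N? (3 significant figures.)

126 N

Rearranging: F = P·A.
P = 0.927 atm = 93928 Pa; A = 0.00134 m².
F = 125.9 N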